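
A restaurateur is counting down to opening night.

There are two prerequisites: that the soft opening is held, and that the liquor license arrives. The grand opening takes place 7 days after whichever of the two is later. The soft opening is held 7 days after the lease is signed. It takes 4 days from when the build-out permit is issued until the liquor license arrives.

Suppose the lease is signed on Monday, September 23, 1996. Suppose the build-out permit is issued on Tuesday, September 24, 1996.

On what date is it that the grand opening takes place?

Monday, October 7, 1996

The lease is signed: Sep 23, 1996.
The soft opening is held: Sep 23, 1996 + 7 days = Sep 30, 1996.
The build-out permit is issued: Sep 24, 1996.
The liquor license arrives: Sep 24, 1996 + 4 days = Sep 28, 1996.
Both prerequisites met — the soft opening is held (Sep 30, 1996), the liquor license arrives (Sep 28, 1996); the later is Sep 30, 1996.
The grand opening takes place: Sep 30, 1996 + 7 days = Oct 7, 1996.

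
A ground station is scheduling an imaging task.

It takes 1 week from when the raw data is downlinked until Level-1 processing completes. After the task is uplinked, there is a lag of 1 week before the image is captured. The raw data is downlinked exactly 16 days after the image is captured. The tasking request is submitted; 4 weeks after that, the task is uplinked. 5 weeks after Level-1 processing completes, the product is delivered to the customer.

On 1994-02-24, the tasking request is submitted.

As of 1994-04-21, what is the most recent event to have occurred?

The tasking request is submitted: Feb 24, 1994.
The task is uplinked: Feb 24, 1994 + 4 weeks = Mar 24, 1994.
The image is captured: Mar 24, 1994 + 1 week = Mar 31, 1994.
The raw data is downlinked: Mar 31, 1994 + 16 days = Apr 16, 1994.
Level-1 processing completes: Apr 16, 1994 + 1 week = Apr 23, 1994.
The product is delivered to the customer: Apr 23, 1994 + 5 weeks = May 28, 1994.
Apr 21, 1994 falls between when the raw data is downlinked (Apr 16, 1994) and when Level-1 processing completes (Apr 23, 1994).

The raw data is downlinked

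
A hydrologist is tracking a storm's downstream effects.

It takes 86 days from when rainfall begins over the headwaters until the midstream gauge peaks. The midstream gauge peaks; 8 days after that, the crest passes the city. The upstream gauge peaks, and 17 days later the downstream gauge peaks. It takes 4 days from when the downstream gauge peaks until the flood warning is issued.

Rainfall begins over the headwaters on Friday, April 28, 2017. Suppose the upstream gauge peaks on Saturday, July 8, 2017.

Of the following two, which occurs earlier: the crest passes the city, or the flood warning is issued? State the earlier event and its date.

The flood warning is issued — Saturday, July 29, 2017

Rainfall begins over the headwaters: Apr 28, 2017.
The midstream gauge peaks: Apr 28, 2017 + 86 days = Jul 23, 2017.
The crest passes the city: Jul 23, 2017 + 8 days = Jul 31, 2017.
The upstream gauge peaks: Jul 8, 2017.
The downstream gauge peaks: Jul 8, 2017 + 17 days = Jul 25, 2017.
The flood warning is issued: Jul 25, 2017 + 4 days = Jul 29, 2017.
Comparing: the crest passes the city on Jul 31, 2017 vs the flood warning is issued on Jul 29, 2017. Earlier: the flood warning is issued.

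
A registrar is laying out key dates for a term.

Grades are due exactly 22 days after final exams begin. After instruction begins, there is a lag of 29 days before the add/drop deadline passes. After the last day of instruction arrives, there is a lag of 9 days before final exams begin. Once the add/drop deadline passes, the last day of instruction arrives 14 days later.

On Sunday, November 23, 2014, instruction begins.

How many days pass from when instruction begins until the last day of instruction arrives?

43 days

Causal path: instruction begins → the add/drop deadline passes → the last day of instruction arrives.
Total delay along the path: 29 + 14 = 43 days.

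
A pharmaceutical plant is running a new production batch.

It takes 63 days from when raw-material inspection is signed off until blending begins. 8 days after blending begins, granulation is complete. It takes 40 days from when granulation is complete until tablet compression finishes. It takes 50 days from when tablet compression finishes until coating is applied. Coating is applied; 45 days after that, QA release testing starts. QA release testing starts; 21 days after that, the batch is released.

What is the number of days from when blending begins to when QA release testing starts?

Causal path: blending begins → granulation is complete → tablet compression finishes → coating is applied → QA release testing starts.
Total delay along the path: 8 + 40 + 50 + 45 = 143 days.

143 days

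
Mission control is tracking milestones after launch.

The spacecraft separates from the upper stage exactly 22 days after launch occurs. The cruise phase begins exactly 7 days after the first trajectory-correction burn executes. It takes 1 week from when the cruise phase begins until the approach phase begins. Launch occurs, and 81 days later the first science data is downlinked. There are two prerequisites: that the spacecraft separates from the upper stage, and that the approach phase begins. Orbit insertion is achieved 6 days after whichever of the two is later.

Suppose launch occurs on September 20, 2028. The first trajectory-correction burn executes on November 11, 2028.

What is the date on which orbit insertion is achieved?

December 1, 2028

Launch occurs: Sep 20, 2028.
The spacecraft separates from the upper stage: Sep 20, 2028 + 22 days = Oct 12, 2028.
The first trajectory-correction burn executes: Nov 11, 2028.
The cruise phase begins: Nov 11, 2028 + 7 days = Nov 18, 2028.
The approach phase begins: Nov 18, 2028 + 1 week = Nov 25, 2028.
Both prerequisites met — the spacecraft separates from the upper stage (Oct 12, 2028), the approach phase begins (Nov 25, 2028); the later is Nov 25, 2028.
Orbit insertion is achieved: Nov 25, 2028 + 6 days = Dec 1, 2028.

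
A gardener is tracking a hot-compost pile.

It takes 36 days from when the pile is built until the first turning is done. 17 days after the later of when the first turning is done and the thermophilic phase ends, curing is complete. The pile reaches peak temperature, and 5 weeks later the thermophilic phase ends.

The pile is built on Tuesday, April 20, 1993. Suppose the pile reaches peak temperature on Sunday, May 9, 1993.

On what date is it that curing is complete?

The pile is built: Apr 20, 1993.
The first turning is done: Apr 20, 1993 + 36 days = May 26, 1993.
The pile reaches peak temperature: May 9, 1993.
The thermophilic phase ends: May 9, 1993 + 5 weeks = Jun 13, 1993.
Both prerequisites met — the first turning is done (May 26, 1993), the thermophilic phase ends (Jun 13, 1993); the later is Jun 13, 1993.
Curing is complete: Jun 13, 1993 + 17 days = Jun 30, 1993.

Wednesday, June 30, 1993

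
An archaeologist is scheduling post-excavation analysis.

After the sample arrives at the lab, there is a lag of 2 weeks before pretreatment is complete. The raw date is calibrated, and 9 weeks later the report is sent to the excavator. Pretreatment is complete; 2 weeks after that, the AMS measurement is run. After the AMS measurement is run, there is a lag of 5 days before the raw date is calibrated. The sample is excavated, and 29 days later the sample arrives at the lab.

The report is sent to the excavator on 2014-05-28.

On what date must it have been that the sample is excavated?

The report is sent to the excavator: May 28, 2014.
The raw date is calibrated: May 28, 2014 − 9 weeks = Mar 26, 2014.
The AMS measurement is run: Mar 26, 2014 − 5 days = Mar 21, 2014.
Pretreatment is complete: Mar 21, 2014 − 2 weeks = Mar 7, 2014.
The sample arrives at the lab: Mar 7, 2014 − 2 weeks = Feb 21, 2014.
The sample is excavated: Feb 21, 2014 − 29 days = Jan 23, 2014.

2014-01-23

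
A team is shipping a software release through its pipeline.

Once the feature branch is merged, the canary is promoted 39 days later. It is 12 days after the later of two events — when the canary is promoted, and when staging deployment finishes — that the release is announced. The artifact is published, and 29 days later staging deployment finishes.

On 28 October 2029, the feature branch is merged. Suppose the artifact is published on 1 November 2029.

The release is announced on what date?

The feature branch is merged: Oct 28, 2029.
The canary is promoted: Oct 28, 2029 + 39 days = Dec 6, 2029.
The artifact is published: Nov 1, 2029.
Staging deployment finishes: Nov 1, 2029 + 29 days = Nov 30, 2029.
Both prerequisites met — the canary is promoted (Dec 6, 2029), staging deployment finishes (Nov 30, 2029); the later is Dec 6, 2029.
The release is announced: Dec 6, 2029 + 12 days = Dec 18, 2029.

18 December 2029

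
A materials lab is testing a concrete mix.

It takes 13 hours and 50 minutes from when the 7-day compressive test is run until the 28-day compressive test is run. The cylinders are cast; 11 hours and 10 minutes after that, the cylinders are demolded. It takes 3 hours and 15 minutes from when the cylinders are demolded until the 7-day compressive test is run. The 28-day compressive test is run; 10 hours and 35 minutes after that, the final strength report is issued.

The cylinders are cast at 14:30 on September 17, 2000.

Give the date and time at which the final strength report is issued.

The cylinders are cast: 14:30 Sep 17, 2000.
The cylinders are demolded: 14:30 Sep 17, 2000 + 11h10m = 01:40 Sep 18, 2000.
The 7-day compressive test is run: 01:40 Sep 18, 2000 + 3h15m = 04:55 Sep 18, 2000.
The 28-day compressive test is run: 04:55 Sep 18, 2000 + 13h50m = 18:45 Sep 18, 2000.
The final strength report is issued: 18:45 Sep 18, 2000 + 10h35m = 05:20 Sep 19, 2000.

05:20 on September 19, 2000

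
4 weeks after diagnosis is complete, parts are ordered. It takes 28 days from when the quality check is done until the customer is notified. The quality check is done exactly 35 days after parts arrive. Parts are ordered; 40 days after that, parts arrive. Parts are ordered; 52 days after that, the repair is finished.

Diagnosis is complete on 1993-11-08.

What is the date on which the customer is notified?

Diagnosis is complete: Nov 8, 1993.
Parts are ordered: Nov 8, 1993 + 4 weeks = Dec 6, 1993.
Parts arrive: Dec 6, 1993 + 40 days = Jan 15, 1994.
The quality check is done: Jan 15, 1994 + 35 days = Feb 19, 1994.
The customer is notified: Feb 19, 1994 + 28 days = Mar 19, 1994.

1994-03-19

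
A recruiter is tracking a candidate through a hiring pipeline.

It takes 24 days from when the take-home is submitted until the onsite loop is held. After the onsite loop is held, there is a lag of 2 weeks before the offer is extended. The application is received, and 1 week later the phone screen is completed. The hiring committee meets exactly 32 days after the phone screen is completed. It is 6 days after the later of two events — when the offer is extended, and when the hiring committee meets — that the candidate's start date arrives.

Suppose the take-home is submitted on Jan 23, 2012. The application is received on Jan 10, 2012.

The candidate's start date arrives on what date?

The take-home is submitted: Jan 23, 2012.
The onsite loop is held: Jan 23, 2012 + 24 days = Feb 16, 2012.
The offer is extended: Feb 16, 2012 + 2 weeks = Mar 1, 2012.
The application is received: Jan 10, 2012.
The phone screen is completed: Jan 10, 2012 + 1 week = Jan 17, 2012.
The hiring committee meets: Jan 17, 2012 + 32 days = Feb 18, 2012.
Both prerequisites met — the offer is extended (Mar 1, 2012), the hiring committee meets (Feb 18, 2012); the later is Mar 1, 2012.
The candidate's start date arrives: Mar 1, 2012 + 6 days = Mar 7, 2012.

Mar 7, 2012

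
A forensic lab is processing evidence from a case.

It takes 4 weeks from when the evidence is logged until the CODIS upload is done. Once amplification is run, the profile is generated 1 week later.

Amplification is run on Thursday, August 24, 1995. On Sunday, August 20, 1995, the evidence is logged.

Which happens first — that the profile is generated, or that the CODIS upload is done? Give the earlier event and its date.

The profile is generated — Thursday, August 31, 1995

Amplification is run: Aug 24, 1995.
The profile is generated: Aug 24, 1995 + 1 week = Aug 31, 1995.
The evidence is logged: Aug 20, 1995.
The CODIS upload is done: Aug 20, 1995 + 4 weeks = Sep 17, 1995.
Comparing: the profile is generated on Aug 31, 1995 vs the CODIS upload is done on Sep 17, 1995. Earlier: the profile is generated.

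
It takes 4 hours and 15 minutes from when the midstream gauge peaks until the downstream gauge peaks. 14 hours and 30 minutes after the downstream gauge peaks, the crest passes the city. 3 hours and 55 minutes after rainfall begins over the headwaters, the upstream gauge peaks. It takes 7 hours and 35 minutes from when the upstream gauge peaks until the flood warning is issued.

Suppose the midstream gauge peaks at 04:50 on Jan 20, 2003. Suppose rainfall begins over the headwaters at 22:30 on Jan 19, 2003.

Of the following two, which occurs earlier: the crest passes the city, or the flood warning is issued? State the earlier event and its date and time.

The flood warning is issued — 10:00 on Jan 20, 2003

The midstream gauge peaks: 04:50 Jan 20, 2003.
The downstream gauge peaks: 04:50 Jan 20, 2003 + 4h15m = 09:05 Jan 20, 2003.
The crest passes the city: 09:05 Jan 20, 2003 + 14h30m = 23:35 Jan 20, 2003.
Rainfall begins over the headwaters: 22:30 Jan 19, 2003.
The upstream gauge peaks: 22:30 Jan 19, 2003 + 3h55m = 02:25 Jan 20, 2003.
The flood warning is issued: 02:25 Jan 20, 2003 + 7h35m = 10:00 Jan 20, 2003.
Comparing: the crest passes the city at 23:35 Jan 20, 2003 vs the flood warning is issued at 10:00 Jan 20, 2003. Earlier: the flood warning is issued.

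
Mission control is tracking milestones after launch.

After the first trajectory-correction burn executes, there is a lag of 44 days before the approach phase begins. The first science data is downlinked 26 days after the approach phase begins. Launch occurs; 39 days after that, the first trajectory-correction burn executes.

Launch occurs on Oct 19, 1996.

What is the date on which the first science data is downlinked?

Feb 5, 1997

Launch occurs: Oct 19, 1996.
The first trajectory-correction burn executes: Oct 19, 1996 + 39 days = Nov 27, 1996.
The approach phase begins: Nov 27, 1996 + 44 days = Jan 10, 1997.
The first science data is downlinked: Jan 10, 1997 + 26 days = Feb 5, 1997.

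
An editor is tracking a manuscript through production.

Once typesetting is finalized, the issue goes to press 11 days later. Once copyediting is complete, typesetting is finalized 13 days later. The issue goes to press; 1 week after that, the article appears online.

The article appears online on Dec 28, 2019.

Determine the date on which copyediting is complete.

Nov 27, 2019

The article appears online: Dec 28, 2019.
The issue goes to press: Dec 28, 2019 − 1 week = Dec 21, 2019.
Typesetting is finalized: Dec 21, 2019 − 11 days = Dec 10, 2019.
Copyediting is complete: Dec 10, 2019 − 13 days = Nov 27, 2019.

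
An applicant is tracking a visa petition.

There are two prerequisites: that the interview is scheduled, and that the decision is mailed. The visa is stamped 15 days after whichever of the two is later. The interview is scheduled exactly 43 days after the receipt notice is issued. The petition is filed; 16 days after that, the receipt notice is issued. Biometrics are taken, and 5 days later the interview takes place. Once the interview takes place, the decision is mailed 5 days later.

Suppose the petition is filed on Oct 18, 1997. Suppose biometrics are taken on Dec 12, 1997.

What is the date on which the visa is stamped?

Jan 6, 1998

The petition is filed: Oct 18, 1997.
The receipt notice is issued: Oct 18, 1997 + 16 days = Nov 3, 1997.
The interview is scheduled: Nov 3, 1997 + 43 days = Dec 16, 1997.
Biometrics are taken: Dec 12, 1997.
The interview takes place: Dec 12, 1997 + 5 days = Dec 17, 1997.
The decision is mailed: Dec 17, 1997 + 5 days = Dec 22, 1997.
Both prerequisites met — the interview is scheduled (Dec 16, 1997), the decision is mailed (Dec 22, 1997); the later is Dec 22, 1997.
The visa is stamped: Dec 22, 1997 + 15 days = Jan 6, 1998.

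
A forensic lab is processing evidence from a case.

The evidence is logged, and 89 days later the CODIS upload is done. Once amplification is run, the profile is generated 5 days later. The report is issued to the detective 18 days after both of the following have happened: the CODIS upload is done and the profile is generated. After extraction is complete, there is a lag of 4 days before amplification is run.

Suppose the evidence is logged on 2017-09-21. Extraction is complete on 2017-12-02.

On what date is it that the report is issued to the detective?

The evidence is logged: Sep 21, 2017.
The CODIS upload is done: Sep 21, 2017 + 89 days = Dec 19, 2017.
Extraction is complete: Dec 2, 2017.
Amplification is run: Dec 2, 2017 + 4 days = Dec 6, 2017.
The profile is generated: Dec 6, 2017 + 5 days = Dec 11, 2017.
Both prerequisites met — the CODIS upload is done (Dec 19, 2017), the profile is generated (Dec 11, 2017); the later is Dec 19, 2017.
The report is issued to the detective: Dec 19, 2017 + 18 days = Jan 6, 2018.

2018-01-06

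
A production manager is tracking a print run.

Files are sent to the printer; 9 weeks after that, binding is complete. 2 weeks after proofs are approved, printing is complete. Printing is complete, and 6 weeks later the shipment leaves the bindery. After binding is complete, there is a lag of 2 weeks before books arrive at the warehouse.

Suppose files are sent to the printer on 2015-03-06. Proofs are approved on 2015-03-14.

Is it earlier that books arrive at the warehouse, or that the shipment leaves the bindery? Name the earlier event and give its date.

The shipment leaves the bindery — 2015-05-09

Files are sent to the printer: Mar 6, 2015.
Binding is complete: Mar 6, 2015 + 9 weeks = May 8, 2015.
Books arrive at the warehouse: May 8, 2015 + 2 weeks = May 22, 2015.
Proofs are approved: Mar 14, 2015.
Printing is complete: Mar 14, 2015 + 2 weeks = Mar 28, 2015.
The shipment leaves the bindery: Mar 28, 2015 + 6 weeks = May 9, 2015.
Comparing: books arrive at the warehouse on May 22, 2015 vs the shipment leaves the bindery on May 9, 2015. Earlier: the shipment leaves the bindery.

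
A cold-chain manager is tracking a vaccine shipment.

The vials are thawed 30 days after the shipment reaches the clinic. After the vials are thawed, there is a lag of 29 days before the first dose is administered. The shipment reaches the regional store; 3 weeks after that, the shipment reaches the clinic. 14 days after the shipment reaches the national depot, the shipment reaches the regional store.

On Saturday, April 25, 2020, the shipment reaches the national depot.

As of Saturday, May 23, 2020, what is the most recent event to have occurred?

The shipment reaches the national depot: Apr 25, 2020.
The shipment reaches the regional store: Apr 25, 2020 + 14 days = May 9, 2020.
The shipment reaches the clinic: May 9, 2020 + 3 weeks = May 30, 2020.
The vials are thawed: May 30, 2020 + 30 days = Jun 29, 2020.
The first dose is administered: Jun 29, 2020 + 29 days = Jul 28, 2020.
May 23, 2020 falls between when the shipment reaches the regional store (May 9, 2020) and when the shipment reaches the clinic (May 30, 2020).

The shipment reaches the regional store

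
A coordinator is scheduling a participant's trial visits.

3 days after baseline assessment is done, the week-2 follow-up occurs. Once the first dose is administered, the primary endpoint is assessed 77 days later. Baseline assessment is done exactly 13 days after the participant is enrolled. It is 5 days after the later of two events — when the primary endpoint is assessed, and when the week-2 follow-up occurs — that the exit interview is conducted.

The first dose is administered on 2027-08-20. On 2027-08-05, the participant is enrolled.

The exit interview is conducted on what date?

The first dose is administered: Aug 20, 2027.
The primary endpoint is assessed: Aug 20, 2027 + 77 days = Nov 5, 2027.
The participant is enrolled: Aug 5, 2027.
Baseline assessment is done: Aug 5, 2027 + 13 days = Aug 18, 2027.
The week-2 follow-up occurs: Aug 18, 2027 + 3 days = Aug 21, 2027.
Both prerequisites met — the primary endpoint is assessed (Nov 5, 2027), the week-2 follow-up occurs (Aug 21, 2027); the later is Nov 5, 2027.
The exit interview is conducted: Nov 5, 2027 + 5 days = Nov 10, 2027.

2027-11-10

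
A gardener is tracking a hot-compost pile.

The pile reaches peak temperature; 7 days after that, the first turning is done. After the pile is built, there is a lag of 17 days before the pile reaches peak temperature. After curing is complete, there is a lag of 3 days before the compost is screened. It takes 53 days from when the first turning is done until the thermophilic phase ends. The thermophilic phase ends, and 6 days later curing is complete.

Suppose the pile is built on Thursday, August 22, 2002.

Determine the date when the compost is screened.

Saturday, November 16, 2002

The pile is built: Aug 22, 2002.
The pile reaches peak temperature: Aug 22, 2002 + 17 days = Sep 8, 2002.
The first turning is done: Sep 8, 2002 + 7 days = Sep 15, 2002.
The thermophilic phase ends: Sep 15, 2002 + 53 days = Nov 7, 2002.
Curing is complete: Nov 7, 2002 + 6 days = Nov 13, 2002.
The compost is screened: Nov 13, 2002 + 3 days = Nov 16, 2002.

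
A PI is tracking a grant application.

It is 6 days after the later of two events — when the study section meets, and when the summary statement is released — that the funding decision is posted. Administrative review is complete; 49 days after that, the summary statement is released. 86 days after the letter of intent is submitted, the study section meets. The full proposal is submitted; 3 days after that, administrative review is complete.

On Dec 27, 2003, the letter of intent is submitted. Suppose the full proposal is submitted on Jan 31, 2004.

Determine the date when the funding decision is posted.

Mar 29, 2004

The letter of intent is submitted: Dec 27, 2003.
The study section meets: Dec 27, 2003 + 86 days = Mar 22, 2004.
The full proposal is submitted: Jan 31, 2004.
Administrative review is complete: Jan 31, 2004 + 3 days = Feb 3, 2004.
The summary statement is released: Feb 3, 2004 + 49 days = Mar 23, 2004.
Both prerequisites met — the study section meets (Mar 22, 2004), the summary statement is released (Mar 23, 2004); the later is Mar 23, 2004.
The funding decision is posted: Mar 23, 2004 + 6 days = Mar 29, 2004.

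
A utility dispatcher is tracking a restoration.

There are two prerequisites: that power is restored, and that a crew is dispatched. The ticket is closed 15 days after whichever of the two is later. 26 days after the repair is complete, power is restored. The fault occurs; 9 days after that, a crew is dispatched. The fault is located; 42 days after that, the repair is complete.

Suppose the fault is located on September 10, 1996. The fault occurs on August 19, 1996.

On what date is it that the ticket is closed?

December 2, 1996

The fault is located: Sep 10, 1996.
The repair is complete: Sep 10, 1996 + 42 days = Oct 22, 1996.
Power is restored: Oct 22, 1996 + 26 days = Nov 17, 1996.
The fault occurs: Aug 19, 1996.
A crew is dispatched: Aug 19, 1996 + 9 days = Aug 28, 1996.
Both prerequisites met — power is restored (Nov 17, 1996), a crew is dispatched (Aug 28, 1996); the later is Nov 17, 1996.
The ticket is closed: Nov 17, 1996 + 15 days = Dec 2, 1996.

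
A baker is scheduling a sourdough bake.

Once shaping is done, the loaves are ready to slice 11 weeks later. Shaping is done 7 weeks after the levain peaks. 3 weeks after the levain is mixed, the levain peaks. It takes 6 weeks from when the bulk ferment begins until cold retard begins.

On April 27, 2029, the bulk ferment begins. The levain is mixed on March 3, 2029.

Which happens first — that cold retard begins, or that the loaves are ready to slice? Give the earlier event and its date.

Cold retard begins — June 8, 2029

The bulk ferment begins: Apr 27, 2029.
Cold retard begins: Apr 27, 2029 + 6 weeks = Jun 8, 2029.
The levain is mixed: Mar 3, 2029.
The levain peaks: Mar 3, 2029 + 3 weeks = Mar 24, 2029.
Shaping is done: Mar 24, 2029 + 7 weeks = May 12, 2029.
The loaves are ready to slice: May 12, 2029 + 11 weeks = Jul 28, 2029.
Comparing: cold retard begins on Jun 8, 2029 vs the loaves are ready to slice on Jul 28, 2029. Earlier: cold retard begins.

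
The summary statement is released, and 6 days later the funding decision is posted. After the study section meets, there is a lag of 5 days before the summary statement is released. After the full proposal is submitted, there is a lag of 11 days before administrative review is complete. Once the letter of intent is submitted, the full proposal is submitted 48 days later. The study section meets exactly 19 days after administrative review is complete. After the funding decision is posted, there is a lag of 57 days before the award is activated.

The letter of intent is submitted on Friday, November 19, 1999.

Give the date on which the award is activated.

Thursday, April 13, 2000

The letter of intent is submitted: Nov 19, 1999.
The full proposal is submitted: Nov 19, 1999 + 48 days = Jan 6, 2000.
Administrative review is complete: Jan 6, 2000 + 11 days = Jan 17, 2000.
The study section meets: Jan 17, 2000 + 19 days = Feb 5, 2000.
The summary statement is released: Feb 5, 2000 + 5 days = Feb 10, 2000.
The funding decision is posted: Feb 10, 2000 + 6 days = Feb 16, 2000.
The award is activated: Feb 16, 2000 + 57 days = Apr 13, 2000.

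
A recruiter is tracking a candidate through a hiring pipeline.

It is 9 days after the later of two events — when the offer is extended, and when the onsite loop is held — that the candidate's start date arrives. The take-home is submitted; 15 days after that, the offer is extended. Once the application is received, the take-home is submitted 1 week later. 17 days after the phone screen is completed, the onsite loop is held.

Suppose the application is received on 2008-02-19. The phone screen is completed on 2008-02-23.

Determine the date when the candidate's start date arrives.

2008-03-21

The application is received: Feb 19, 2008.
The take-home is submitted: Feb 19, 2008 + 1 week = Feb 26, 2008.
The offer is extended: Feb 26, 2008 + 15 days = Mar 12, 2008.
The phone screen is completed: Feb 23, 2008.
The onsite loop is held: Feb 23, 2008 + 17 days = Mar 11, 2008.
Both prerequisites met — the offer is extended (Mar 12, 2008), the onsite loop is held (Mar 11, 2008); the later is Mar 12, 2008.
The candidate's start date arrives: Mar 12, 2008 + 9 days = Mar 21, 2008.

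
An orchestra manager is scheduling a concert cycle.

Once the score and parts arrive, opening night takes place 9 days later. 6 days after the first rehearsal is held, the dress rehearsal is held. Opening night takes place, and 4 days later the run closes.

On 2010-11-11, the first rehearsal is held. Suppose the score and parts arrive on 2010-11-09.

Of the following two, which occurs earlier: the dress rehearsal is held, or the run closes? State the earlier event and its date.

The dress rehearsal is held — 2010-11-17

The first rehearsal is held: Nov 11, 2010.
The dress rehearsal is held: Nov 11, 2010 + 6 days = Nov 17, 2010.
The score and parts arrive: Nov 9, 2010.
Opening night takes place: Nov 9, 2010 + 9 days = Nov 18, 2010.
The run closes: Nov 18, 2010 + 4 days = Nov 22, 2010.
Comparing: the dress rehearsal is held on Nov 17, 2010 vs the run closes on Nov 22, 2010. Earlier: the dress rehearsal is held.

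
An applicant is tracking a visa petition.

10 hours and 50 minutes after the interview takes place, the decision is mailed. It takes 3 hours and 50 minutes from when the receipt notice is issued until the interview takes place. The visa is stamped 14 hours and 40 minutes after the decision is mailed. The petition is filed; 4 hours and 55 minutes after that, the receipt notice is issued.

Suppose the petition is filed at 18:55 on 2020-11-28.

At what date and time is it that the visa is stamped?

05:10 on 2020-11-30

The petition is filed: 18:55 Nov 28, 2020.
The receipt notice is issued: 18:55 Nov 28, 2020 + 4h55m = 23:50 Nov 28, 2020.
The interview takes place: 23:50 Nov 28, 2020 + 3h50m = 03:40 Nov 29, 2020.
The decision is mailed: 03:40 Nov 29, 2020 + 10h50m = 14:30 Nov 29, 2020.
The visa is stamped: 14:30 Nov 29, 2020 + 14h40m = 05:10 Nov 30, 2020.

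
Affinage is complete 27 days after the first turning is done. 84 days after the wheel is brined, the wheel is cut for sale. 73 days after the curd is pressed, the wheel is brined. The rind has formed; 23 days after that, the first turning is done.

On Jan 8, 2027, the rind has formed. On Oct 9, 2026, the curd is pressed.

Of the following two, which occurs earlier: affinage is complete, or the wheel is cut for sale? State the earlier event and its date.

Affinage is complete — Feb 27, 2027

The rind has formed: Jan 8, 2027.
The first turning is done: Jan 8, 2027 + 23 days = Jan 31, 2027.
Affinage is complete: Jan 31, 2027 + 27 days = Feb 27, 2027.
The curd is pressed: Oct 9, 2026.
The wheel is brined: Oct 9, 2026 + 73 days = Dec 21, 2026.
The wheel is cut for sale: Dec 21, 2026 + 84 days = Mar 15, 2027.
Comparing: affinage is complete on Feb 27, 2027 vs the wheel is cut for sale on Mar 15, 2027. Earlier: affinage is complete.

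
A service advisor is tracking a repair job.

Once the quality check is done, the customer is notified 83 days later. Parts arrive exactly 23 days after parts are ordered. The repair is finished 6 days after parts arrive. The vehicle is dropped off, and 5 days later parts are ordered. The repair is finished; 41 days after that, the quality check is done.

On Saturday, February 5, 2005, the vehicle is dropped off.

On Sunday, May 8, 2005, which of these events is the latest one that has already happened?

The quality check is done

The vehicle is dropped off: Feb 5, 2005.
Parts are ordered: Feb 5, 2005 + 5 days = Feb 10, 2005.
Parts arrive: Feb 10, 2005 + 23 days = Mar 5, 2005.
The repair is finished: Mar 5, 2005 + 6 days = Mar 11, 2005.
The quality check is done: Mar 11, 2005 + 41 days = Apr 21, 2005.
The customer is notified: Apr 21, 2005 + 83 days = Jul 13, 2005.
May 8, 2005 falls between when the quality check is done (Apr 21, 2005) and when the customer is notified (Jul 13, 2005).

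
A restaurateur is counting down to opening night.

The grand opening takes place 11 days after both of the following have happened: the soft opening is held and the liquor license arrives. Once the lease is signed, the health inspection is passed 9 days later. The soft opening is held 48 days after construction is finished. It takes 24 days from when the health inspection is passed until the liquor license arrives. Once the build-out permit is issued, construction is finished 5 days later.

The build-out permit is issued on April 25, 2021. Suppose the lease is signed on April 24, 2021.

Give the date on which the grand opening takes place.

The build-out permit is issued: Apr 25, 2021.
Construction is finished: Apr 25, 2021 + 5 days = Apr 30, 2021.
The soft opening is held: Apr 30, 2021 + 48 days = Jun 17, 2021.
The lease is signed: Apr 24, 2021.
The health inspection is passed: Apr 24, 2021 + 9 days = May 3, 2021.
The liquor license arrives: May 3, 2021 + 24 days = May 27, 2021.
Both prerequisites met — the soft opening is held (Jun 17, 2021), the liquor license arrives (May 27, 2021); the later is Jun 17, 2021.
The grand opening takes place: Jun 17, 2021 + 11 days = Jun 28, 2021.

June 28, 2021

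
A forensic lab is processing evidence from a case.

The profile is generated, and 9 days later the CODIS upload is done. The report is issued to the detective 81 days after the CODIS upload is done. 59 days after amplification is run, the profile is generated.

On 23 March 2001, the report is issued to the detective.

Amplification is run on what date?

25 October 2000

The report is issued to the detective: Mar 23, 2001.
The CODIS upload is done: Mar 23, 2001 − 81 days = Jan 1, 2001.
The profile is generated: Jan 1, 2001 − 9 days = Dec 23, 2000.
Amplification is run: Dec 23, 2000 − 59 days = Oct 25, 2000.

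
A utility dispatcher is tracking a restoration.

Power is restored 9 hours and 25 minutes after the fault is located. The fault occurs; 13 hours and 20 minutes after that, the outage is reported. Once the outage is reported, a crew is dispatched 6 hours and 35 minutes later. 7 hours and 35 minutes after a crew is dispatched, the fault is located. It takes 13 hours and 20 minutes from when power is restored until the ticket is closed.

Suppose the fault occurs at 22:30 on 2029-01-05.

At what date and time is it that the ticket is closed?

The fault occurs: 22:30 Jan 5, 2029.
The outage is reported: 22:30 Jan 5, 2029 + 13h20m = 11:50 Jan 6, 2029.
A crew is dispatched: 11:50 Jan 6, 2029 + 6h35m = 18:25 Jan 6, 2029.
The fault is located: 18:25 Jan 6, 2029 + 7h35m = 02:00 Jan 7, 2029.
Power is restored: 02:00 Jan 7, 2029 + 9h25m = 11:25 Jan 7, 2029.
The ticket is closed: 11:25 Jan 7, 2029 + 13h20m = 00:45 Jan 8, 2029.

00:45 on 2029-01-08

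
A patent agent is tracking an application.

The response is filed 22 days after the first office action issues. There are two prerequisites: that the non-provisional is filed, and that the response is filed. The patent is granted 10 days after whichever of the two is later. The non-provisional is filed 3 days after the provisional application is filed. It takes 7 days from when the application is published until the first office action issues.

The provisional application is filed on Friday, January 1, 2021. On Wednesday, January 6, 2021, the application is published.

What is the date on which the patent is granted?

Sunday, February 14, 2021

The provisional application is filed: Jan 1, 2021.
The non-provisional is filed: Jan 1, 2021 + 3 days = Jan 4, 2021.
The application is published: Jan 6, 2021.
The first office action issues: Jan 6, 2021 + 7 days = Jan 13, 2021.
The response is filed: Jan 13, 2021 + 22 days = Feb 4, 2021.
Both prerequisites met — the non-provisional is filed (Jan 4, 2021), the response is filed (Feb 4, 2021); the later is Feb 4, 2021.
The patent is granted: Feb 4, 2021 + 10 days = Feb 14, 2021.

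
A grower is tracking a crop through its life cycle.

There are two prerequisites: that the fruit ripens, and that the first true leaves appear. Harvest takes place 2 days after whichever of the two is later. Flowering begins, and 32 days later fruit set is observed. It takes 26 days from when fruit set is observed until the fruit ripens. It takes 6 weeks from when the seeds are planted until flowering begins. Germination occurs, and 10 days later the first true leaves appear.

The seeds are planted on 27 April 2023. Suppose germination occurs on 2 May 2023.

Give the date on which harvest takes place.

7 August 2023

The seeds are planted: Apr 27, 2023.
Flowering begins: Apr 27, 2023 + 6 weeks = Jun 8, 2023.
Fruit set is observed: Jun 8, 2023 + 32 days = Jul 10, 2023.
The fruit ripens: Jul 10, 2023 + 26 days = Aug 5, 2023.
Germination occurs: May 2, 2023.
The first true leaves appear: May 2, 2023 + 10 days = May 12, 2023.
Both prerequisites met — the fruit ripens (Aug 5, 2023), the first true leaves appear (May 12, 2023); the later is Aug 5, 2023.
Harvest takes place: Aug 5, 2023 + 2 days = Aug 7, 2023.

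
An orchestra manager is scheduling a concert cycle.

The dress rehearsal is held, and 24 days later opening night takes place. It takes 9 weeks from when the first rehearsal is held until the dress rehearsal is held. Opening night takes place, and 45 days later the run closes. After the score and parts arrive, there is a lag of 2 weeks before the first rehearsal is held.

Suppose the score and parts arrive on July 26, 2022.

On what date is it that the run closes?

December 19, 2022

The score and parts arrive: Jul 26, 2022.
The first rehearsal is held: Jul 26, 2022 + 2 weeks = Aug 9, 2022.
The dress rehearsal is held: Aug 9, 2022 + 9 weeks = Oct 11, 2022.
Opening night takes place: Oct 11, 2022 + 24 days = Nov 4, 2022.
The run closes: Nov 4, 2022 + 45 days = Dec 19, 2022.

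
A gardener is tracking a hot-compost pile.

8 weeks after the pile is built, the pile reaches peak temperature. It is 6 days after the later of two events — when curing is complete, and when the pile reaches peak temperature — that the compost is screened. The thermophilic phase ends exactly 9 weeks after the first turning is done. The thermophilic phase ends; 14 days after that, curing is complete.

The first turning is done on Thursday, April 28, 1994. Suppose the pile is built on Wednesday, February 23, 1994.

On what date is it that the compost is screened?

Wednesday, July 20, 1994

The first turning is done: Apr 28, 1994.
The thermophilic phase ends: Apr 28, 1994 + 9 weeks = Jun 30, 1994.
Curing is complete: Jun 30, 1994 + 14 days = Jul 14, 1994.
The pile is built: Feb 23, 1994.
The pile reaches peak temperature: Feb 23, 1994 + 8 weeks = Apr 20, 1994.
Both prerequisites met — curing is complete (Jul 14, 1994), the pile reaches peak temperature (Apr 20, 1994); the later is Jul 14, 1994.
The compost is screened: Jul 14, 1994 + 6 days = Jul 20, 1994.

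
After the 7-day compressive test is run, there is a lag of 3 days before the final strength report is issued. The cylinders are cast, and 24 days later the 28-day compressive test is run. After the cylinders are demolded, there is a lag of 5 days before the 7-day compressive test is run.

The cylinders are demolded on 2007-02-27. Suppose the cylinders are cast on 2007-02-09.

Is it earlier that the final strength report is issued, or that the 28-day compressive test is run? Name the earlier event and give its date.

The 28-day compressive test is run — 2007-03-05

The cylinders are demolded: Feb 27, 2007.
The 7-day compressive test is run: Feb 27, 2007 + 5 days = Mar 4, 2007.
The final strength report is issued: Mar 4, 2007 + 3 days = Mar 7, 2007.
The cylinders are cast: Feb 9, 2007.
The 28-day compressive test is run: Feb 9, 2007 + 24 days = Mar 5, 2007.
Comparing: the final strength report is issued on Mar 7, 2007 vs the 28-day compressive test is run on Mar 5, 2007. Earlier: the 28-day compressive test is run.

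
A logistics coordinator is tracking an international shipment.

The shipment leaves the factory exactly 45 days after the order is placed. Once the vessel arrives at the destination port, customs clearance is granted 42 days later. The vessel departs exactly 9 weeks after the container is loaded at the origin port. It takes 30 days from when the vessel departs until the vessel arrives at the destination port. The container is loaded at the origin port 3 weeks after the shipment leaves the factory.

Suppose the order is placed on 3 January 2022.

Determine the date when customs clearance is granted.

23 July 2022

The order is placed: Jan 3, 2022.
The shipment leaves the factory: Jan 3, 2022 + 45 days = Feb 17, 2022.
The container is loaded at the origin port: Feb 17, 2022 + 3 weeks = Mar 10, 2022.
The vessel departs: Mar 10, 2022 + 9 weeks = May 12, 2022.
The vessel arrives at the destination port: May 12, 2022 + 30 days = Jun 11, 2022.
Customs clearance is granted: Jun 11, 2022 + 42 days = Jul 23, 2022.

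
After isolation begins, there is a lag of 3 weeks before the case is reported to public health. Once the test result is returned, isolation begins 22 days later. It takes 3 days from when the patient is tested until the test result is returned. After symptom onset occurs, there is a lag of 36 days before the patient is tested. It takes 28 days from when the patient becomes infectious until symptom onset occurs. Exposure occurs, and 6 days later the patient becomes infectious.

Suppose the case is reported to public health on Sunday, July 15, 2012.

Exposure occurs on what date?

Wednesday, March 21, 2012

The case is reported to public health: Jul 15, 2012.
Isolation begins: Jul 15, 2012 − 3 weeks = Jun 24, 2012.
The test result is returned: Jun 24, 2012 − 22 days = Jun 2, 2012.
The patient is tested: Jun 2, 2012 − 3 days = May 30, 2012.
Symptom onset occurs: May 30, 2012 − 36 days = Apr 24, 2012.
The patient becomes infectious: Apr 24, 2012 − 28 days = Mar 27, 2012.
Exposure occurs: Mar 27, 2012 − 6 days = Mar 21, 2012.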